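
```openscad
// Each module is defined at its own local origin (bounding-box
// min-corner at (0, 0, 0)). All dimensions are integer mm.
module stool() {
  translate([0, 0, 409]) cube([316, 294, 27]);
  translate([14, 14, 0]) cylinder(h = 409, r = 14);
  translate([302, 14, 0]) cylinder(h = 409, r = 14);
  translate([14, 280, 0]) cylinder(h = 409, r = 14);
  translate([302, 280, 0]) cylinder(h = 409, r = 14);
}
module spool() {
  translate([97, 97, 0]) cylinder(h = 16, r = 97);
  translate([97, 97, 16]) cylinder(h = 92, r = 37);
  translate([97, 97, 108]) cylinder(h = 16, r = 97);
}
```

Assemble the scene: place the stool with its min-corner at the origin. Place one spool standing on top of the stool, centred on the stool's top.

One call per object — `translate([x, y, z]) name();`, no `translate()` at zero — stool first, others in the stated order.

stool();
translate([61, 50, 436]) spool();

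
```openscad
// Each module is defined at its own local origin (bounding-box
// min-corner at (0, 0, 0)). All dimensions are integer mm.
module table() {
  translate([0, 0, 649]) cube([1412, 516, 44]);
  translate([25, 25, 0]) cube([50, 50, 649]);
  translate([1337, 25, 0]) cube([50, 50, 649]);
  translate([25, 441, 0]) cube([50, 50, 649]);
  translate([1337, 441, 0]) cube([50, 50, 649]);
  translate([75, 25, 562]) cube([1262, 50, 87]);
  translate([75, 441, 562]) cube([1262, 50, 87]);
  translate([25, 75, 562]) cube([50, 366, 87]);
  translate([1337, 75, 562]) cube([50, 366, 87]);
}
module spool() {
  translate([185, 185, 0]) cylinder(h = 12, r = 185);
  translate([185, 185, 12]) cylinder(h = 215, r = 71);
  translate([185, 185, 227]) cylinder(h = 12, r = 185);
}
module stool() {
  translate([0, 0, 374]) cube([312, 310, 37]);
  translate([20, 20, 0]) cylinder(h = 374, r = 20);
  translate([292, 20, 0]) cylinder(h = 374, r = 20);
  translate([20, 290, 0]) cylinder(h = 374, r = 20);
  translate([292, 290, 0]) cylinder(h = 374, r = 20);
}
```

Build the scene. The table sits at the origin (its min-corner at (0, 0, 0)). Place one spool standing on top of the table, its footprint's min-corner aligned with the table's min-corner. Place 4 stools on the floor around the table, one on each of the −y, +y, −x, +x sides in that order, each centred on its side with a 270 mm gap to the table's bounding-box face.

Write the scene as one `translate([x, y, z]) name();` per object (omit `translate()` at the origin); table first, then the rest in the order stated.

table();
translate([0, 0, 693]) spool();
translate([550, -580, 0]) stool();
translate([550, 786, 0]) stool();
translate([-582, 103, 0]) stool();
translate([1682, 103, 0]) stool();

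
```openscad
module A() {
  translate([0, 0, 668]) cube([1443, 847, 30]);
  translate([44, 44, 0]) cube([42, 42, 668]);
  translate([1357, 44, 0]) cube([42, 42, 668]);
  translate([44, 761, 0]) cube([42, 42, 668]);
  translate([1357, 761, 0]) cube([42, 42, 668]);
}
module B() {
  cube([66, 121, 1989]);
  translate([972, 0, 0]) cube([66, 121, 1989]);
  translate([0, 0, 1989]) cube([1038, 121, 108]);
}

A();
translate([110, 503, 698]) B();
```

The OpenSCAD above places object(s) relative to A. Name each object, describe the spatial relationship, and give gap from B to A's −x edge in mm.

The door frame's min-x is at 110; the table's min-x is 0; gap = 110 mm.

A is a table. B is a door frame. The door frame is on top of the table. The gap from the door frame to the table's −x edge is 110 mm.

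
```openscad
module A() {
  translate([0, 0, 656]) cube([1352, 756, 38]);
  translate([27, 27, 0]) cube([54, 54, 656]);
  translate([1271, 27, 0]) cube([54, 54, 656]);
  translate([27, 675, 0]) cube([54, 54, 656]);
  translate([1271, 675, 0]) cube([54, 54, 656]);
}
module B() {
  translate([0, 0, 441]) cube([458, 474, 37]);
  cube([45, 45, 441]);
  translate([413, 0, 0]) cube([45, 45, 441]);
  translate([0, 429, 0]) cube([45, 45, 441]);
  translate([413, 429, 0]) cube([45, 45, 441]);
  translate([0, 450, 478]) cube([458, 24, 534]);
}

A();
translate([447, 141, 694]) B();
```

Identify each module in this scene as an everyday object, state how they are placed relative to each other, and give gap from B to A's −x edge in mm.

The chair's min-x is at 447; the table's min-x is 0; gap = 447 mm.

A is a table. B is a chair. The chair is on top of the table, centred. The gap from the chair to the table's −x edge is 447 mm.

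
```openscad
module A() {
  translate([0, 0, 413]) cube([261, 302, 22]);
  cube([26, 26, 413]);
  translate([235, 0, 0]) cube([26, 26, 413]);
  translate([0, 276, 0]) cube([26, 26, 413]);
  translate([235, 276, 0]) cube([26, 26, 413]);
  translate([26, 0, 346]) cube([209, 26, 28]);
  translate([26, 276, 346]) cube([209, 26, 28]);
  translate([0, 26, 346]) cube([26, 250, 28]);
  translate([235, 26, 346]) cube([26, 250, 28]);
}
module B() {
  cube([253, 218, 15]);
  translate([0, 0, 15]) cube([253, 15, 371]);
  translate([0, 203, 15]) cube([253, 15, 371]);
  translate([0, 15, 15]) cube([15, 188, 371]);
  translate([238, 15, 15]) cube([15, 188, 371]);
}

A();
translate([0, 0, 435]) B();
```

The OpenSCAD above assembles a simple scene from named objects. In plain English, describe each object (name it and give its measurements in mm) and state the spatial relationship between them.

A is a simple wooden stool: a rectangular seat 261 mm (x) by 302 mm (y), 22 mm thick, top face at z = 435 mm, on four square legs, each 26×26 mm in cross-section. The legs rest on z = 0, each flush with a corner of the seat. Four stretchers, 26 mm wide and 28 mm tall, connect adjacent legs with their undersides at z = 346 mm, each running between the inner faces of the legs it joins and aligned with the legs' outer faces on the other axis.

B is an open-topped rectangular box: outside dimensions 253×218×386 mm, with a uniform wall and base thickness of 15 mm. The base is a full 253×218 slab on the floor; four walls sit on top of the base. The front and back walls (the −y and +y sides) span the full width; the two side walls fit between them.

The open box is on top of the stool.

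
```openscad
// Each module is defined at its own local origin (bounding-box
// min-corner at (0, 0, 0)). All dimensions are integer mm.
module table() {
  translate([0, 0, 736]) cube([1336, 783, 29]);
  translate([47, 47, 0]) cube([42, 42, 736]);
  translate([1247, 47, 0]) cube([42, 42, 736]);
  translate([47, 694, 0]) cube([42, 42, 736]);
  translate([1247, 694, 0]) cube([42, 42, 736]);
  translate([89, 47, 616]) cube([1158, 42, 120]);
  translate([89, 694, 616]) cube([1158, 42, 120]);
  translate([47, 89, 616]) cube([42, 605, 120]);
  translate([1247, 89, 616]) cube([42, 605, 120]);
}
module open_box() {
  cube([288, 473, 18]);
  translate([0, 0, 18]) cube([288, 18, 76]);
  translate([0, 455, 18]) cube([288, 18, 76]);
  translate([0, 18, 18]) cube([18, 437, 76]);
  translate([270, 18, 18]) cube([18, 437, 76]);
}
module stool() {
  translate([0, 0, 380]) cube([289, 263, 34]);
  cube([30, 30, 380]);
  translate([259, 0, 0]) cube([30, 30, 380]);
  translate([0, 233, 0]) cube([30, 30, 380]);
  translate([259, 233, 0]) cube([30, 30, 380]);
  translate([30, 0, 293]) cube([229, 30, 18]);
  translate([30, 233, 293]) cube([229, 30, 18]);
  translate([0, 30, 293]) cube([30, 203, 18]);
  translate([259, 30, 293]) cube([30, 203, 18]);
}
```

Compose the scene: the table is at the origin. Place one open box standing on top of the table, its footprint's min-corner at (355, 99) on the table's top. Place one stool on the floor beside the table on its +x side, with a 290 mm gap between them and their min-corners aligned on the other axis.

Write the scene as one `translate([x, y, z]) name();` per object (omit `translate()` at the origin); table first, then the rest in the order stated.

table();
translate([355, 99, 765]) open_box();
translate([1626, 0, 0]) stool();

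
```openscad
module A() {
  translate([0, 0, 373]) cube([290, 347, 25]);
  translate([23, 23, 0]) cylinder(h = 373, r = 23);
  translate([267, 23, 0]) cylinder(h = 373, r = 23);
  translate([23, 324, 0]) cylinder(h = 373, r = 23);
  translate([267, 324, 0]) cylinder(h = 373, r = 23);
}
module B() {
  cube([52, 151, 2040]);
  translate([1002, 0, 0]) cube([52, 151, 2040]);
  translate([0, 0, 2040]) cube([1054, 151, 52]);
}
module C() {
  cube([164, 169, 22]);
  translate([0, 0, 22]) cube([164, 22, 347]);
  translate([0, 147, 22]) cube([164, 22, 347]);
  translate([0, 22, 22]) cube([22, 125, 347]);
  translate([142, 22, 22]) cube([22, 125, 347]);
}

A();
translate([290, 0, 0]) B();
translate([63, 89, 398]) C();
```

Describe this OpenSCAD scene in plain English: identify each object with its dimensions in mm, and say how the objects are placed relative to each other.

A is a four-legged stool. The seat is 290×347 mm, 25 mm thick, top at z = 398 mm. It stands on four round legs, each 46 mm in diameter, from z = 0 to the seat underside, each leg's axis is inset half a diameter from the nearest pair of seat edges (so the leg's bounding box is flush with the corner).

B is a rectangular door frame: two vertical jambs of 52×151 mm section, 2040 mm tall, with a clear opening 950 mm wide between their inner faces. A header 52 mm tall and 151 mm deep lies on top of the jambs and spans the full outside width.

C is an open storage box with external size 164×169×369 mm and wall thickness 22 mm (the base is also 22 mm thick). The base covers the whole footprint; the four walls stand on the base, with the y-facing walls full-width and the x-facing walls fitting between their inner faces.

The door frame is against the stool's +x side, with their −y faces flush. The open box is on top of the stool, centred.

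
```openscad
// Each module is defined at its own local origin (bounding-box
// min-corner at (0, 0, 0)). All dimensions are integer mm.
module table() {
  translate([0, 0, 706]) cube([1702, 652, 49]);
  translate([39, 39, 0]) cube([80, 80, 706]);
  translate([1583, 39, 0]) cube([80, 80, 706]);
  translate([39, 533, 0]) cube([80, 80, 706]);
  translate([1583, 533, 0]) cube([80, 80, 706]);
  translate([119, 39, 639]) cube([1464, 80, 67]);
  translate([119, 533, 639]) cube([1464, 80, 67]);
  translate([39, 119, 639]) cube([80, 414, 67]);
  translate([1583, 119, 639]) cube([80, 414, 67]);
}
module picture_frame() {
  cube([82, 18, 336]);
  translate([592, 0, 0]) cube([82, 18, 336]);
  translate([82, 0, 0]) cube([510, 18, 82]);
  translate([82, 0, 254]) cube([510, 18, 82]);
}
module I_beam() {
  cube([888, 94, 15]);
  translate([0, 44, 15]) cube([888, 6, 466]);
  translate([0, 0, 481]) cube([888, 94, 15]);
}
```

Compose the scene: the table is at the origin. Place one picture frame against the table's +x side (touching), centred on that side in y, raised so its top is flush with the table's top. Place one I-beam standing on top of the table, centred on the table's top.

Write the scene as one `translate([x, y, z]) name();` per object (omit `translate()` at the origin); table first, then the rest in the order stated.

table();
translate([1702, 317, 419]) picture_frame();
translate([407, 279, 755]) I_beam();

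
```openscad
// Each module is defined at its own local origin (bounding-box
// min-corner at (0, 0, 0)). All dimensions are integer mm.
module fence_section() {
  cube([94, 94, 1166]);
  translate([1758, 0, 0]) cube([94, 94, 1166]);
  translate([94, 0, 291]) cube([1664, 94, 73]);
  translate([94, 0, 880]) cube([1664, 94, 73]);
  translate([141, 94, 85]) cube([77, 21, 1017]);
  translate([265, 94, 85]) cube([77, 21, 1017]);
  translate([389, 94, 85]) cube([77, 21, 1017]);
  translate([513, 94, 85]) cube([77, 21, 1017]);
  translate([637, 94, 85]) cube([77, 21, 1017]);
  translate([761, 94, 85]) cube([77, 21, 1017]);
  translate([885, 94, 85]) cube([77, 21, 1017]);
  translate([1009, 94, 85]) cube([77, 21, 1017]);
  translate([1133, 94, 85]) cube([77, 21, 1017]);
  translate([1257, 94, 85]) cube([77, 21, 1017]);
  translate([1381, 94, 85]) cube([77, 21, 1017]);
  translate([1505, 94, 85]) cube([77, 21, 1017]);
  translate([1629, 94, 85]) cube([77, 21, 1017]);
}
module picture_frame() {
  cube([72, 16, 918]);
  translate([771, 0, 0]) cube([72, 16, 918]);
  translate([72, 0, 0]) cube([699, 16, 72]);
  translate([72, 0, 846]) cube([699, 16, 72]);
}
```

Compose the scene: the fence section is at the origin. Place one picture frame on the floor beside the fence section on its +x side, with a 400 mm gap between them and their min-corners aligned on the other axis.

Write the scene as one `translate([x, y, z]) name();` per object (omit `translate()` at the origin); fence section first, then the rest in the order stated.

fence_section();
translate([2252, 0, 0]) picture_frame();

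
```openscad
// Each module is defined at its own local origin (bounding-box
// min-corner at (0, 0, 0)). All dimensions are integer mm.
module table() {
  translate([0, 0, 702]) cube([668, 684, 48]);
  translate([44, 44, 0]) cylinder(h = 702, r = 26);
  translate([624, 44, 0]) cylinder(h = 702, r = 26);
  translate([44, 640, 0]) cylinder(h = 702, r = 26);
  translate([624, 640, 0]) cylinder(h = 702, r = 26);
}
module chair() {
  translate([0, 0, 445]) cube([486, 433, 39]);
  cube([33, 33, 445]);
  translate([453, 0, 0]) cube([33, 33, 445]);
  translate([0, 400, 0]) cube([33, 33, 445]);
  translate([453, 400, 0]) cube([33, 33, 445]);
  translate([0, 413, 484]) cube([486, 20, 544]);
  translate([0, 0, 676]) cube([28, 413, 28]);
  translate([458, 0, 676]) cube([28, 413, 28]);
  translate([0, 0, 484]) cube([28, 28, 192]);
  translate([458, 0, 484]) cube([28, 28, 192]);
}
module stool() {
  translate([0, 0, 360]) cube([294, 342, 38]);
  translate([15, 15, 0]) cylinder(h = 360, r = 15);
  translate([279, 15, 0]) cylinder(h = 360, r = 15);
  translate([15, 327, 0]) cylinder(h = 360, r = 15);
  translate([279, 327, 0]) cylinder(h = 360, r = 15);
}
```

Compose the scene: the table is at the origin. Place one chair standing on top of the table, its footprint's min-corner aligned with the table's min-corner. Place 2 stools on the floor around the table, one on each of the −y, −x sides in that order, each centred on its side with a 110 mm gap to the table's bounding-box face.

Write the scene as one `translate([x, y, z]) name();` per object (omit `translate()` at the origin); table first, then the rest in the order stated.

table();
translate([0, 0, 750]) chair();
translate([187, -452, 0]) stool();
translate([-404, 171, 0]) stool();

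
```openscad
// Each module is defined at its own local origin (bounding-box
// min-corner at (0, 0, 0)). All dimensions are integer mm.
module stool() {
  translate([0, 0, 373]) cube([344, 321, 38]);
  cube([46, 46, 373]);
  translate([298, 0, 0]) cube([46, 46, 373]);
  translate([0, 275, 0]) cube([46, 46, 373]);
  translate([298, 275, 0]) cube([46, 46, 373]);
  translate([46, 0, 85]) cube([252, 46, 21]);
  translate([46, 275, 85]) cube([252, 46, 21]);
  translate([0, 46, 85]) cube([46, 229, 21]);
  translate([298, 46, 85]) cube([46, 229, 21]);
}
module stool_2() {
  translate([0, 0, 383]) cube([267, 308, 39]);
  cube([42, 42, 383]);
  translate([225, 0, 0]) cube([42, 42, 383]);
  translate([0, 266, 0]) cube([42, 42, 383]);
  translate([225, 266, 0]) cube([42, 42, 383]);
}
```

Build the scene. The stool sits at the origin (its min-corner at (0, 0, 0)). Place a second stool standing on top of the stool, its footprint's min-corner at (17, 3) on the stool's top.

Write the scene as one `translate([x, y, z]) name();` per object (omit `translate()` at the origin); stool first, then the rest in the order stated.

stool();
translate([17, 3, 411]) stool_2();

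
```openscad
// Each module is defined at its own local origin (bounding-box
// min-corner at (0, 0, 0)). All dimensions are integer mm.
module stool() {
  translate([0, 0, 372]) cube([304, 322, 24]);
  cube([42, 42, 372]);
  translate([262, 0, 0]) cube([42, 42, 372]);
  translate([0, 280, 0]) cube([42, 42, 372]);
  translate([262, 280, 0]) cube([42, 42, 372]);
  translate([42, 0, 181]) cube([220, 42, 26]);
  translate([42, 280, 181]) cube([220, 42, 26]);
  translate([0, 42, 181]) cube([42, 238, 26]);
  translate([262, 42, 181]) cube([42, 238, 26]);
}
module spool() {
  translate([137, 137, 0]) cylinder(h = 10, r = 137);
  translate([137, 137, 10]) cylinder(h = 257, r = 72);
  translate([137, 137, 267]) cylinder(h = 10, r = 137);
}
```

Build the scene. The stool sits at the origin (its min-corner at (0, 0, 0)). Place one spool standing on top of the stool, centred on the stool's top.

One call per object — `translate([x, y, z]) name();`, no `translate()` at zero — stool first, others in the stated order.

stool();
translate([15, 24, 396]) spool();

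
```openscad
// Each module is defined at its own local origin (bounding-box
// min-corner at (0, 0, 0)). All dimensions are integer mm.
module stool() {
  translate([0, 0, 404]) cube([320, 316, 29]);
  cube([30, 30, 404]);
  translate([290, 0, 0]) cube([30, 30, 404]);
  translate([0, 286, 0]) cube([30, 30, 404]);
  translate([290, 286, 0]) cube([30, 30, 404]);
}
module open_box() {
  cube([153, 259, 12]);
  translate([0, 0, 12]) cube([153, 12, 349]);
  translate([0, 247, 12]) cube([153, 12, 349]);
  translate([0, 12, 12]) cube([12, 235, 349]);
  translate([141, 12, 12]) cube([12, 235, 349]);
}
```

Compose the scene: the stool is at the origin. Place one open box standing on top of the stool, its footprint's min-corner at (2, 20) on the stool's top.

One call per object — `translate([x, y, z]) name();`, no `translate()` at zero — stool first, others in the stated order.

stool();
translate([2, 20, 433]) open_box();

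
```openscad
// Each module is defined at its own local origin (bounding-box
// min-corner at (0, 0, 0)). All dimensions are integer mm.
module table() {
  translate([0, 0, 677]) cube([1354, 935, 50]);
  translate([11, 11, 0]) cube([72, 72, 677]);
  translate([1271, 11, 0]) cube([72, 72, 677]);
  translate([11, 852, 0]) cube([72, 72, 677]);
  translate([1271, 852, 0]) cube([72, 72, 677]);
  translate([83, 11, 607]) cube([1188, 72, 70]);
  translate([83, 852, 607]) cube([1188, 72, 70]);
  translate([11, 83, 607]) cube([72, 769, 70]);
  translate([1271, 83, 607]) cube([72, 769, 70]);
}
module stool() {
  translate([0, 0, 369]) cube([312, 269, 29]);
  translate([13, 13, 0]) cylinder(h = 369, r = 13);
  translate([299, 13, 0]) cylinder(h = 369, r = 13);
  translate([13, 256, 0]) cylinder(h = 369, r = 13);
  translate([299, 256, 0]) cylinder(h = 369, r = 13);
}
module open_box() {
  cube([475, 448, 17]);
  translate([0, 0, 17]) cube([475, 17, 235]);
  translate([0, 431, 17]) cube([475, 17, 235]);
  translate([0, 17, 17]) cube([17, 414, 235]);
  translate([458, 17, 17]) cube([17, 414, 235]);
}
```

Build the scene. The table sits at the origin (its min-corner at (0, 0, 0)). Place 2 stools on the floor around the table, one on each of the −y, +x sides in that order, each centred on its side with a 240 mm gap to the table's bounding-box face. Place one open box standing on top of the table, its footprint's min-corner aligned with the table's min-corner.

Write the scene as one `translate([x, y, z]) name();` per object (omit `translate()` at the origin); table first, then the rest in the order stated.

table();
translate([521, -509, 0]) stool();
translate([1594, 333, 0]) stool();
translate([0, 0, 727]) open_box();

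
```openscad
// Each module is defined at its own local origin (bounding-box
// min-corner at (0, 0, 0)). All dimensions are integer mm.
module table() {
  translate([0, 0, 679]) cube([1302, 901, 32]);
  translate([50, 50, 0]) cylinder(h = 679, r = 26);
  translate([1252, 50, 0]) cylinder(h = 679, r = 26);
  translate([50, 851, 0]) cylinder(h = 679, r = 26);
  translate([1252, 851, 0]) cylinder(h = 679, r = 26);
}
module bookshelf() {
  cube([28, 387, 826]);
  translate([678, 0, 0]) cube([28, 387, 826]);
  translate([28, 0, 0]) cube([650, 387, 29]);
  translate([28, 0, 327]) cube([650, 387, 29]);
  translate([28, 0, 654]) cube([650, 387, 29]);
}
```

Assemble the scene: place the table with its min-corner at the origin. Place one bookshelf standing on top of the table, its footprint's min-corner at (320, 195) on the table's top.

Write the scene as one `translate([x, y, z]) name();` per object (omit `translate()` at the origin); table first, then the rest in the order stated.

table();
translate([320, 195, 711]) bookshelf();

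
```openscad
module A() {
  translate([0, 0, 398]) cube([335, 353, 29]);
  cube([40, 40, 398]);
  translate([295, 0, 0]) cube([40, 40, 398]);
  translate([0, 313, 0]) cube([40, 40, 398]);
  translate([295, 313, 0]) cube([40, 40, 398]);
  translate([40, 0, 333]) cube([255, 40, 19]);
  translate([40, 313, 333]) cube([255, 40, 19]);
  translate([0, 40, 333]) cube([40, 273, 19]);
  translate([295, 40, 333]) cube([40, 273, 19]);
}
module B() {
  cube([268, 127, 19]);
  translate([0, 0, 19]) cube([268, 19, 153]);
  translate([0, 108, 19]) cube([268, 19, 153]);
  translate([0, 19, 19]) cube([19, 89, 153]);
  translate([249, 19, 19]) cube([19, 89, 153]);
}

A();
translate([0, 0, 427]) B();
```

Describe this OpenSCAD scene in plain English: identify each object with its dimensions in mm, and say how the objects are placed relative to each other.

A is a four-legged stool. The seat is 335×353 mm, 29 mm thick, top at z = 427 mm. It stands on four square legs, each 40×40 mm in cross-section, from z = 0 to the seat underside, each flush with a corner of the seat. Four stretchers, 40 mm wide and 19 mm tall, connect adjacent legs with their undersides at z = 333 mm, each running between the inner faces of the legs it joins and aligned with the legs' outer faces on the other axis.

B is an open storage box with external size 268×127×172 mm and wall thickness 19 mm (the base is also 19 mm thick). The base covers the whole footprint; the four walls stand on the base, with the y-facing walls full-width and the x-facing walls fitting between their inner faces.

The open box is on top of the stool.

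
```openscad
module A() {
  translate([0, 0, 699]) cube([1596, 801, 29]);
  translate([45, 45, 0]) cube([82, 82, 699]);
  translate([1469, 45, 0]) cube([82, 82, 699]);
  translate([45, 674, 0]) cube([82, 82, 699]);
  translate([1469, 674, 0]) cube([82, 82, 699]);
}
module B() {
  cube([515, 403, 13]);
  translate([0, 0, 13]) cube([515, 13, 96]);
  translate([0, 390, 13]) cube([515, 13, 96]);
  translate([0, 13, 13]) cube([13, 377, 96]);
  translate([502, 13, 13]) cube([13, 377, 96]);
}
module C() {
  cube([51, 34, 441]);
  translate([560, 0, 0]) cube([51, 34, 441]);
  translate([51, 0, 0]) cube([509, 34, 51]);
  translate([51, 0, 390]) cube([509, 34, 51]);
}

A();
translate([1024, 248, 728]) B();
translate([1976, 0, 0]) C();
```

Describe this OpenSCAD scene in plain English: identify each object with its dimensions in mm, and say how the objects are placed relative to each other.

A is a rectangular dining table. The top is 1596×801×29 mm with its upper surface at z = 728 mm. It stands on four 82×82 mm square legs, each inset 45 mm from the nearest pair of top edges, running from the floor to the underside of the top.

B is an open storage box with external size 515×403×109 mm and wall thickness 13 mm (the base is also 13 mm thick). The base covers the whole footprint; the four walls stand on the base, with the y-facing walls full-width and the x-facing walls fitting between their inner faces.

C is a rectangular picture frame lying in the x–z plane (depth along y). The opening is 509 mm wide (x) by 339 mm tall (z), surrounded by a border 51 mm wide on all four sides. The frame is 34 mm deep and is made of two full-height vertical stiles with two horizontal rails fitted between them.

The open box is on top of the table. The picture frame is on the floor beside the table on its +x side.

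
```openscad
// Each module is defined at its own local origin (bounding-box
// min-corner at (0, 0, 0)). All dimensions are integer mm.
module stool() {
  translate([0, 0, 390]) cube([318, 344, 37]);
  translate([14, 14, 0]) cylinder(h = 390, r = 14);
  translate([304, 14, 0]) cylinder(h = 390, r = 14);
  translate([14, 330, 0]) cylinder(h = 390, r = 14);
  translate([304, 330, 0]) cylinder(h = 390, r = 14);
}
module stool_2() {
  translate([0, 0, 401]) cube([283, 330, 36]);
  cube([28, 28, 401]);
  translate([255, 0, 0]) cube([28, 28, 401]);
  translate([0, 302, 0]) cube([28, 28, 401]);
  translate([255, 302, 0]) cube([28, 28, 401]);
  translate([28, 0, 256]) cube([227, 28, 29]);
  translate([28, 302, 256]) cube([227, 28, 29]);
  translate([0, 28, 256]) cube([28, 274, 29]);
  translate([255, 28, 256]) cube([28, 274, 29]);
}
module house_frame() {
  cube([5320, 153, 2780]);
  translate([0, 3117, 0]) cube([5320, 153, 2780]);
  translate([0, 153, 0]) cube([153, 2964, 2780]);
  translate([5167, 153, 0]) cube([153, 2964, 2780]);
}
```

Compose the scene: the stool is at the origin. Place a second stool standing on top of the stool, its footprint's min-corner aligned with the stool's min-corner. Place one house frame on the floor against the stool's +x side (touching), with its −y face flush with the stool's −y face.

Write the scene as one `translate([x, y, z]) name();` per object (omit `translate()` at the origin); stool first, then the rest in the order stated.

stool();
translate([0, 0, 427]) stool_2();
translate([318, 0, 0]) house_frame();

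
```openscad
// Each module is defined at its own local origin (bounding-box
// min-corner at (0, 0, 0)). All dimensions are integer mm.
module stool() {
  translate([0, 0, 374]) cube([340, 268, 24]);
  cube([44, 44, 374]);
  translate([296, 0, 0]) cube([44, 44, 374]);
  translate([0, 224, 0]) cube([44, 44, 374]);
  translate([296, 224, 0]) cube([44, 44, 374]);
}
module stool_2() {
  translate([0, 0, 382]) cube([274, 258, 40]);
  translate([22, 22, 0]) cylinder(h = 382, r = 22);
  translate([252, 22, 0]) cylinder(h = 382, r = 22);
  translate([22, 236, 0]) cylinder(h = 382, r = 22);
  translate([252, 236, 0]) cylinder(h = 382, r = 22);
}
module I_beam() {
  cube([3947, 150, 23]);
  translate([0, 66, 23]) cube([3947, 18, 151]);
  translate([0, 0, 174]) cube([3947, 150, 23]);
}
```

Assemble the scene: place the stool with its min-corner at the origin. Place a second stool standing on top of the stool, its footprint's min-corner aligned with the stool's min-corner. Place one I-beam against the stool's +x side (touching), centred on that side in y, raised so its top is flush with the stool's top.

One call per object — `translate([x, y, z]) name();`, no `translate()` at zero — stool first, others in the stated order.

stool();
translate([0, 0, 398]) stool_2();
translate([340, 59, 201]) I_beam();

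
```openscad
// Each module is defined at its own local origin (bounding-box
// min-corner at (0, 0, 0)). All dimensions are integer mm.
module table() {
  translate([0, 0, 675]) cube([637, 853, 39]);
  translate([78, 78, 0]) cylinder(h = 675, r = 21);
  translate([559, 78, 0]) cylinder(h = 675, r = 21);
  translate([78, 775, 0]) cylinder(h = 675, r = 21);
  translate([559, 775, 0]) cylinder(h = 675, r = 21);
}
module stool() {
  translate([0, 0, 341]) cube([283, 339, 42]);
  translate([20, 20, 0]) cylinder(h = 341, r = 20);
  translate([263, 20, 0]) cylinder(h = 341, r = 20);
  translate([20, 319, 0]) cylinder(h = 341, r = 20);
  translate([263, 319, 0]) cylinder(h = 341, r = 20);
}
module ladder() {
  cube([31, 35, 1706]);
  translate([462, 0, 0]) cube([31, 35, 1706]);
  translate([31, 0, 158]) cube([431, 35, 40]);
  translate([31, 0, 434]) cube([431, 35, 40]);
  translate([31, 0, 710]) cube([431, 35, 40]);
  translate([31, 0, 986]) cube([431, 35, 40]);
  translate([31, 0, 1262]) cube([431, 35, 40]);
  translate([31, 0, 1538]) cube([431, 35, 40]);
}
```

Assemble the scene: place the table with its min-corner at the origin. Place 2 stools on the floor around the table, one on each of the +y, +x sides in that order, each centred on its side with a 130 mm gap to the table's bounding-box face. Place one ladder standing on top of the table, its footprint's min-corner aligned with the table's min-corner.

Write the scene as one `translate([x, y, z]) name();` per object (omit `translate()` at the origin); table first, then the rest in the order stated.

table();
translate([177, 983, 0]) stool();
translate([767, 257, 0]) stool();
translate([0, 0, 714]) ladder();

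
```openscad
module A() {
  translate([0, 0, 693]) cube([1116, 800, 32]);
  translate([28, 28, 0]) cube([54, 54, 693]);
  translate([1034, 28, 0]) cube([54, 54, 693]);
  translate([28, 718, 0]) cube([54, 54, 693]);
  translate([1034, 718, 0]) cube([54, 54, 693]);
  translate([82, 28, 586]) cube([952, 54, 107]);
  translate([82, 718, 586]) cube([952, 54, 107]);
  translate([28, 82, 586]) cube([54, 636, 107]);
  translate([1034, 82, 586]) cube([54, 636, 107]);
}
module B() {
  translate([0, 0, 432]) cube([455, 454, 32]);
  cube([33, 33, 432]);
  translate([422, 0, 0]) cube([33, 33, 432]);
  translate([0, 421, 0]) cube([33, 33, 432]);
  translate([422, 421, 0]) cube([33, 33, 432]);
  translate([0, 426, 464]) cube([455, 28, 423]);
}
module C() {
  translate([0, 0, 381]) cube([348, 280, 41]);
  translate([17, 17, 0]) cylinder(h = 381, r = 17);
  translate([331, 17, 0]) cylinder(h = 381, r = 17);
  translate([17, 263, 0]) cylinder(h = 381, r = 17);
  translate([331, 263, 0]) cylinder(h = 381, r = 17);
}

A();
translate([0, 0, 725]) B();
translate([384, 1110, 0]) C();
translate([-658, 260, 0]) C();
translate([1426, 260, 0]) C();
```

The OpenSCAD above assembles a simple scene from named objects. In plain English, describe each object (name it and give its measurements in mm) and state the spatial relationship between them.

A is a table with a 1116×800 mm rectangular top, 32 mm thick, top surface at z = 725 mm, supported by four 54×54 mm square legs, each inset 28 mm from the nearest pair of top edges, running from the floor. Four apron rails, 54 mm thick and 107 mm tall, run between adjacent legs with their top edges flush with the underside of the top and their outer faces flush with the legs' outer faces.

B is a chair. The seat is a 455×454×32 mm slab with its top at z = 464 mm, on four 33×33 mm corner legs (flush with the seat edges, standing on z = 0). A flat backrest 28 mm thick, 423 mm tall, spans the full seat width and rises from the seat top along its +y edge, rear face flush with the rear of the seat.

C is a simple wooden stool: a rectangular seat 348 mm (x) by 280 mm (y), 41 mm thick, top face at z = 422 mm, on four round legs, each 34 mm in diameter. The legs rest on z = 0, each leg's axis is inset half a diameter from the nearest pair of seat edges (so the leg's bounding box is flush with the corner).

The chair is on top of the table. Three stools sit around the table at the +y, −x, +x sides.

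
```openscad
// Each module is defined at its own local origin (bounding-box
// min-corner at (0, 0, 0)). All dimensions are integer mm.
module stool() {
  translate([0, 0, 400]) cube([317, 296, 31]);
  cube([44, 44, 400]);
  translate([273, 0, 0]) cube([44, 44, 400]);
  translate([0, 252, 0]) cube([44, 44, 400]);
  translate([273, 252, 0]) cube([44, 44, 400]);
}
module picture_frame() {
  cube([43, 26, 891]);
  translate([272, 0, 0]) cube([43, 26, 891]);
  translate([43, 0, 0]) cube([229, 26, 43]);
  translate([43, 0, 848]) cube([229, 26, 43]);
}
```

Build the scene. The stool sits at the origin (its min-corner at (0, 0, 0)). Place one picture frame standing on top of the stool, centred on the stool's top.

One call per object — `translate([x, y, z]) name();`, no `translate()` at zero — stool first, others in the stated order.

stool();
translate([1, 135, 431]) picture_frame();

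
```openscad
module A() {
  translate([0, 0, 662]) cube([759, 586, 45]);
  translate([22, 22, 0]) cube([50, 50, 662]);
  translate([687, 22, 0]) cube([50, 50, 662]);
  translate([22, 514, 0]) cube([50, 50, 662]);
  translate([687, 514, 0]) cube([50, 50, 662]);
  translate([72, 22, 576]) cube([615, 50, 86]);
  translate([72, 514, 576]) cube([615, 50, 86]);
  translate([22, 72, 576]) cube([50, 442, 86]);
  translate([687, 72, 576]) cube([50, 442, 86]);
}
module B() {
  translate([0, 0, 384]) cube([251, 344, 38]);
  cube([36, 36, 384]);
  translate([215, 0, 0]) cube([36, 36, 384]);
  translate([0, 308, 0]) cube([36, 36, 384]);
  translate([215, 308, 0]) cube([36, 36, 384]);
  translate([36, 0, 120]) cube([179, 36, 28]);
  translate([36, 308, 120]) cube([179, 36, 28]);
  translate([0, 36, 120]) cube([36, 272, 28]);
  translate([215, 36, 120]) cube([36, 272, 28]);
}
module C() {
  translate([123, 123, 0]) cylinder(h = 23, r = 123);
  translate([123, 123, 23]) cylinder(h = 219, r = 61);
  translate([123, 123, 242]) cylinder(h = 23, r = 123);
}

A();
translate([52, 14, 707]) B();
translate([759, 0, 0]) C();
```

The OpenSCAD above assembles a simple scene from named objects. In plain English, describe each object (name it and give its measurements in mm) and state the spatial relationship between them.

A is a rectangular dining table. The top is 759×586×45 mm with its upper surface at z = 707 mm. It stands on four 50×50 mm square legs, each inset 22 mm from the nearest pair of top edges, running from the floor to the underside of the top. Four apron rails, 50 mm thick and 86 mm tall, run between adjacent legs with their top edges flush with the underside of the top and their outer faces flush with the legs' outer faces.

B is a simple wooden stool: a rectangular seat 251 mm (x) by 344 mm (y), 38 mm thick, top face at z = 422 mm, on four square legs, each 36×36 mm in cross-section. The legs rest on z = 0, each flush with a corner of the seat. Four stretchers, 36 mm wide and 28 mm tall, connect adjacent legs with their undersides at z = 120 mm, each running between the inner faces of the legs it joins and aligned with the legs' outer faces on the other axis.

C is a spool: two coaxial disc flanges of radius 123 mm and thickness 23 mm, joined by a core cylinder of radius 61 mm and height 219 mm. The lower flange rests on z = 0 and the three cylinders share a vertical axis.

The stool is on top of the table. The spool is against the table's +x side, with their −y faces flush.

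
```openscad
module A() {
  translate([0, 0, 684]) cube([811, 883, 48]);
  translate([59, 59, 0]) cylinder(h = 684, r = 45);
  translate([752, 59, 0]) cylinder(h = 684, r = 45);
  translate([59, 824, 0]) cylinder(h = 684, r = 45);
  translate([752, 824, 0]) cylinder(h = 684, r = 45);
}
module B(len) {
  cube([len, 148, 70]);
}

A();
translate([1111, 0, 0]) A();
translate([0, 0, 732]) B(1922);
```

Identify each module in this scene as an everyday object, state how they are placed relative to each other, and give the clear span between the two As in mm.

Second table starts at x = 1111; first ends at x = 811; clear span = 1111 − 811 = 300 mm.

A is a table. B is a beam. A beam spans the tops of two tables. The clear span between the two tables is 300 mm.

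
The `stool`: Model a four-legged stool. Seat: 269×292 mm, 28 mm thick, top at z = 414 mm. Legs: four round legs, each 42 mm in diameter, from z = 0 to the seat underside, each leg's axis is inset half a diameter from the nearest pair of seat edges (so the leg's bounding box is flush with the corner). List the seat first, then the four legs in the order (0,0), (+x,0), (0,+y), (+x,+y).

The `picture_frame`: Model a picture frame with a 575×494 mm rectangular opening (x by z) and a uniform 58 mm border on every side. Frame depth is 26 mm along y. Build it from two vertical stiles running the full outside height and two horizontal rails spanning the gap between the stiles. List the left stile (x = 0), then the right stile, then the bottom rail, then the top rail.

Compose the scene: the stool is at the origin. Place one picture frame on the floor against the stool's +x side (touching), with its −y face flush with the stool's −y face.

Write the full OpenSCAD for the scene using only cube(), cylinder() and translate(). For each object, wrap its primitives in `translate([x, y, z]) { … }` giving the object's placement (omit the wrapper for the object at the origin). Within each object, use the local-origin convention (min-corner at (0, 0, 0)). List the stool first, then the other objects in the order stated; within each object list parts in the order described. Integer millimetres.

translate([0, 0, 386]) cube([269, 292, 28]);
translate([21, 21, 0]) cylinder(h = 386, r = 21);
translate([248, 21, 0]) cylinder(h = 386, r = 21);
translate([21, 271, 0]) cylinder(h = 386, r = 21);
translate([248, 271, 0]) cylinder(h = 386, r = 21);
translate([269, 0, 0]) {
  cube([58, 26, 610]);
  translate([633, 0, 0]) cube([58, 26, 610]);
  translate([58, 0, 0]) cube([575, 26, 58]);
  translate([58, 0, 552]) cube([575, 26, 58]);
}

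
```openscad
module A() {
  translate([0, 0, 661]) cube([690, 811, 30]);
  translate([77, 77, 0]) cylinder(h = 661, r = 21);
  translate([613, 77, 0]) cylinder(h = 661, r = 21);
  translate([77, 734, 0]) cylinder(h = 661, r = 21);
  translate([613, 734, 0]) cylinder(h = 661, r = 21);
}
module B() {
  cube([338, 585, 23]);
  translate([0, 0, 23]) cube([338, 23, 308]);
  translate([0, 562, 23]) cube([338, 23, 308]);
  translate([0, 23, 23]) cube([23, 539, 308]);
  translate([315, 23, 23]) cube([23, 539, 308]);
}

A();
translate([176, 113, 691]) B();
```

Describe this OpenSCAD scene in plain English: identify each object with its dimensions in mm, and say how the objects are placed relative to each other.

A is a table with a 690×811 mm rectangular top, 30 mm thick, top surface at z = 691 mm, supported by four round legs of 42 mm diameter, each leg's bounding box inset 56 mm from the nearest pair of top edges, running from the floor.

B is an open storage box with external size 338×585×331 mm and wall thickness 23 mm (the base is also 23 mm thick). The base covers the whole footprint; the four walls stand on the base, with the y-facing walls full-width and the x-facing walls fitting between their inner faces.

The open box is on top of the table, centred.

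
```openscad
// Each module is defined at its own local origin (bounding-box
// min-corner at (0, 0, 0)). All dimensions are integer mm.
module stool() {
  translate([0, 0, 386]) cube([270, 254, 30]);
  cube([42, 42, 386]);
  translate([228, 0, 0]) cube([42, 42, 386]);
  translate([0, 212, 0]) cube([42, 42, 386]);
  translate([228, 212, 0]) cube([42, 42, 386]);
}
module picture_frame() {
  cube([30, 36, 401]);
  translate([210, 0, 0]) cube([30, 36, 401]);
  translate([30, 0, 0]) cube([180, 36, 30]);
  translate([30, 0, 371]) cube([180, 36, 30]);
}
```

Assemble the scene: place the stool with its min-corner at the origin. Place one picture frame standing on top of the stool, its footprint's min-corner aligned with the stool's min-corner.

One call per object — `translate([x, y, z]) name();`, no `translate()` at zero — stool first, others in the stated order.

stool();
translate([0, 0, 416]) picture_frame();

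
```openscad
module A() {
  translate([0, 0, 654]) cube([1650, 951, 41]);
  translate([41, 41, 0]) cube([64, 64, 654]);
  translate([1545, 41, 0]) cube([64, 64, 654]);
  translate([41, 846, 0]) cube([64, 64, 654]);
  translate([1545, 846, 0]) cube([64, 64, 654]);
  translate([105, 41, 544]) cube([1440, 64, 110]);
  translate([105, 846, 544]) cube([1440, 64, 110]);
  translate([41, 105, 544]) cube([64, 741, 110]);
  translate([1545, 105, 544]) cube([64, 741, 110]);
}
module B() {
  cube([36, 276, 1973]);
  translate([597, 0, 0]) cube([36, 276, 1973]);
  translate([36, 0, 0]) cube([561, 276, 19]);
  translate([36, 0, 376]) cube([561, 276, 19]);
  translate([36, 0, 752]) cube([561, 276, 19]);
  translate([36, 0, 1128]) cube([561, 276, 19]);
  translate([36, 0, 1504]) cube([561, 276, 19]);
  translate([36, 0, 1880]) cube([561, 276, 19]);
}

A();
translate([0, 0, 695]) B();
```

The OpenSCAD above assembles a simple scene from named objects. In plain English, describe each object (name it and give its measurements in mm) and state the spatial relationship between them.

A is a rectangular dining table. The top is 1650×951×41 mm with its upper surface at z = 695 mm. It stands on four 64×64 mm square legs, each inset 41 mm from the nearest pair of top edges, running from the floor to the underside of the top. Four apron rails, 64 mm thick and 110 mm tall, run between adjacent legs with their top edges flush with the underside of the top and their outer faces flush with the legs' outer faces.

B is an open bookshelf. Two side panels, each 36 mm thick, 276 mm deep and 1973 mm tall, stand 633 mm apart (outside-to-outside). Between them sit 6 shelves, each 19 mm thick and 276 mm deep, spanning the full gap between the sides. The bottom shelf rests on the floor (its underside at z = 0) and the clear gap between one shelf's top and the next shelf's underside is 357 mm.

The bookshelf is on top of the table.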